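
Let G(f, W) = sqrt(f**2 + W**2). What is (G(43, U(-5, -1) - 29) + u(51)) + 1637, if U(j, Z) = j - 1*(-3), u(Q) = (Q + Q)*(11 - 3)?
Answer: 2453 + sqrt(2810) ≈ 2506.0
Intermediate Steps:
u(Q) = 16*Q (u(Q) = (2*Q)*8 = 16*Q)
U(j, Z) = 3 + j (U(j, Z) = j + 3 = 3 + j)
G(f, W) = sqrt(W**2 + f**2)
(G(43, U(-5, -1) - 29) + u(51)) + 1637 = (sqrt(((3 - 5) - 29)**2 + 43**2) + 16*51) + 1637 = (sqrt((-2 - 29)**2 + 1849) + 816) + 1637 = (sqrt((-31)**2 + 1849) + 816) + 1637 = (sqrt(961 + 1849) + 816) + 1637 = (sqrt(2810) + 816) + 1637 = (816 + sqrt(2810)) + 1637 = 2453 + sqrt(2810)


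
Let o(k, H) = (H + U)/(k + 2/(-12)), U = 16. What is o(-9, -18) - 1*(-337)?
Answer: 18547/55 ≈ 337.22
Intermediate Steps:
o(k, H) = (16 + H)/(-1/6 + k) (o(k, H) = (H + 16)/(k + 2/(-12)) = (16 + H)/(k + 2*(-1/12)) = (16 + H)/(k - 1/6) = (16 + H)/(-1/6 + k))
o(-9, -18) - 1*(-337) = 6*(16 - 18)/(-1 + 6*(-9)) - 1*(-337) = 6*(-2)/(-1 - 54) + 337 = 6*(-2)/(-55) + 337 = 6*(-1/55)*(-2) + 337 = 12/55 + 337 = 18547/55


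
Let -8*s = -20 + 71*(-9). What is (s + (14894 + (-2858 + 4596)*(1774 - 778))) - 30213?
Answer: 13726491/8 ≈ 1.7158e+6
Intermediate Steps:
s = 659/8 (s = -(-20 + 71*(-9))/8 = -(-20 - 639)/8 = -⅛*(-659) = 659/8 ≈ 82.375)
(s + (14894 + (-2858 + 4596)*(1774 - 778))) - 30213 = (659/8 + (14894 + (-2858 + 4596)*(1774 - 778))) - 30213 = (659/8 + (14894 + 1738*996)) - 30213 = (659/8 + (14894 + 1731048)) - 30213 = (659/8 + 1745942) - 30213 = 13968195/8 - 30213 = 13726491/8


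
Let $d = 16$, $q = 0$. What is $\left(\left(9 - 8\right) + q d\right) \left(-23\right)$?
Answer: $-23$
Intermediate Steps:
$\left(\left(9 - 8\right) + q d\right) \left(-23\right) = \left(\left(9 - 8\right) + 0 \cdot 16\right) \left(-23\right) = \left(\left(9 - 8\right) + 0\right) \left(-23\right) = \left(1 + 0\right) \left(-23\right) = 1 \left(-23\right) = -23$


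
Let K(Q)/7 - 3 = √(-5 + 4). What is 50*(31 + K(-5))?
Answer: 2600 + 350*I ≈ 2600.0 + 350.0*I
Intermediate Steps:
K(Q) = 21 + 7*I (K(Q) = 21 + 7*√(-5 + 4) = 21 + 7*√(-1) = 21 + 7*I)
50*(31 + K(-5)) = 50*(31 + (21 + 7*I)) = 50*(52 + 7*I) = 2600 + 350*I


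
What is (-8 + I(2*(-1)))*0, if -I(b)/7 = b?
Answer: 0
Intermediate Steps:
I(b) = -7*b
(-8 + I(2*(-1)))*0 = (-8 - 14*(-1))*0 = (-8 - 7*(-2))*0 = (-8 + 14)*0 = 6*0 = 0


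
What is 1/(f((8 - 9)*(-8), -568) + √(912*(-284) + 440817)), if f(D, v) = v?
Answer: -568/140815 - 3*√20201/140815 ≈ -0.0070617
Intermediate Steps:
1/(f((8 - 9)*(-8), -568) + √(912*(-284) + 440817)) = 1/(-568 + √(912*(-284) + 440817)) = 1/(-568 + √(-259008 + 440817)) = 1/(-568 + √181809) = 1/(-568 + 3*√20201)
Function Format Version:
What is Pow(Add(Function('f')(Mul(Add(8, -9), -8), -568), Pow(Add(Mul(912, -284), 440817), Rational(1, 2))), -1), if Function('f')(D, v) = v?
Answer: Add(Rational(-568, 140815), Mul(Rational(-3, 140815), Pow(20201, Rational(1, 2)))) ≈ -0.0070617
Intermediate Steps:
Pow(Add(Function('f')(Mul(Add(8, -9), -8), -568), Pow(Add(Mul(912, -284), 440817), Rational(1, 2))), -1) = Pow(Add(-568, Pow(Add(Mul(912, -284), 440817), Rational(1, 2))), -1) = Pow(Add(-568, Pow(Add(-259008, 440817), Rational(1, 2))), -1) = Pow(Add(-568, Pow(181809, Rational(1, 2))), -1) = Pow(Add(-568, Mul(3, Pow(20201, Rational(1, 2)))), -1)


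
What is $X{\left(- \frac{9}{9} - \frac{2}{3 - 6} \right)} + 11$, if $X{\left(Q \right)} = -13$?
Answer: $-2$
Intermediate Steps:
$X{\left(- \frac{9}{9} - \frac{2}{3 - 6} \right)} + 11 = -13 + 11 = -2$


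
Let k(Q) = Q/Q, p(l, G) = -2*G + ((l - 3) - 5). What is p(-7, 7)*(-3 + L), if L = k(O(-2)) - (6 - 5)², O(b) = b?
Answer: 87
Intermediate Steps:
p(l, G) = -8 + l - 2*G (p(l, G) = -2*G + ((-3 + l) - 5) = -2*G + (-8 + l) = -8 + l - 2*G)
k(Q) = 1
L = 0 (L = 1 - (6 - 5)² = 1 - 1*1² = 1 - 1*1 = 1 - 1 = 0)
p(-7, 7)*(-3 + L) = (-8 - 7 - 2*7)*(-3 + 0) = (-8 - 7 - 14)*(-3) = -29*(-3) = 87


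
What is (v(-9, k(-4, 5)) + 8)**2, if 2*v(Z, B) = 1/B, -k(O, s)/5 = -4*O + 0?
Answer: 1635841/25600 ≈ 63.900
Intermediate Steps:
k(O, s) = 20*O (k(O, s) = -5*(-4*O + 0) = -(-20)*O = 20*O)
v(Z, B) = 1/(2*B)
(v(-9, k(-4, 5)) + 8)**2 = (1/(2*((20*(-4)))) + 8)**2 = ((1/2)/(-80) + 8)**2 = ((1/2)*(-1/80) + 8)**2 = (-1/160 + 8)**2 = (1279/160)**2 = 1635841/25600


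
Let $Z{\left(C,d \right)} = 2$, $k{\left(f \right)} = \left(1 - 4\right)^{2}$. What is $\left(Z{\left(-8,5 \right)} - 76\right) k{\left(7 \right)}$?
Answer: $-666$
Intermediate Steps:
$k{\left(f \right)} = 9$ ($k{\left(f \right)} = \left(-3\right)^{2} = 9$)
$\left(Z{\left(-8,5 \right)} - 76\right) k{\left(7 \right)} = \left(2 - 76\right) 9 = \left(-74\right) 9 = -666$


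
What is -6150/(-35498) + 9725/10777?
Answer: 205748300/191280973 ≈ 1.0756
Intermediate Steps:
-6150/(-35498) + 9725/10777 = -6150*(-1/35498) + 9725*(1/10777) = 3075/17749 + 9725/10777 = 205748300/191280973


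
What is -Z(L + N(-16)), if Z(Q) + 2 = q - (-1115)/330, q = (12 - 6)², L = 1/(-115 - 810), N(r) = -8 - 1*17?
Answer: -2467/66 ≈ -37.379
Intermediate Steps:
N(r) = -25 (N(r) = -8 - 17 = -25)
L = -1/925 (L = 1/(-925) = -1/925 ≈ -0.0010811)
q = 36 (q = 6² = 36)
Z(Q) = 2467/66 (Z(Q) = -2 + (36 - (-1115)/330) = -2 + (36 - 1*(-223/66)) = -2 + (36 + 223/66) = -2 + 2599/66 = 2467/66)
-Z(L + N(-16)) = -1*2467/66 = -2467/66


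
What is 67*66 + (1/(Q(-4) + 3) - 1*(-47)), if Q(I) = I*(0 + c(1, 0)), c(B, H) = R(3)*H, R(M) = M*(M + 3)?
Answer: 13408/3 ≈ 4469.3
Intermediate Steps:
R(M) = M*(3 + M)
c(B, H) = 18*H (c(B, H) = (3*(3 + 3))*H = (3*6)*H = 18*H)
Q(I) = 0 (Q(I) = I*(0 + 18*0) = I*(0 + 0) = I*0 = 0)
67*66 + (1/(Q(-4) + 3) - 1*(-47)) = 67*66 + (1/(0 + 3) - 1*(-47)) = 4422 + (1/3 + 47) = 4422 + (⅓ + 47) = 4422 + 142/3 = 13408/3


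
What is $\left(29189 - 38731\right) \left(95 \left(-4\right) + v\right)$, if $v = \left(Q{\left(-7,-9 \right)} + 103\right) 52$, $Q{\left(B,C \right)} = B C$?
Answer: $-78740584$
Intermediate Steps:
$v = 8632$ ($v = \left(\left(-7\right) \left(-9\right) + 103\right) 52 = \left(63 + 103\right) 52 = 166 \cdot 52 = 8632$)
$\left(29189 - 38731\right) \left(95 \left(-4\right) + v\right) = \left(29189 - 38731\right) \left(95 \left(-4\right) + 8632\right) = - 9542 \left(-380 + 8632\right) = \left(-9542\right) 8252 = -78740584$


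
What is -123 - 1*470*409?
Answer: -192353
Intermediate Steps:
-123 - 1*470*409 = -123 - 470*409 = -123 - 192230 = -192353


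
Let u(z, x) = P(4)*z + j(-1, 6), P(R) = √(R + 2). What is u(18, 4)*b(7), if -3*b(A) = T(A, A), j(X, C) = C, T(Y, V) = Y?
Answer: -14 - 42*√6 ≈ -116.88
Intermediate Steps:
P(R) = √(2 + R)
u(z, x) = 6 + z*√6 (u(z, x) = √(2 + 4)*z + 6 = √6*z + 6 = z*√6 + 6 = 6 + z*√6)
b(A) = -A/3
u(18, 4)*b(7) = (6 + 18*√6)*(-⅓*7) = (6 + 18*√6)*(-7/3) = -14 - 42*√6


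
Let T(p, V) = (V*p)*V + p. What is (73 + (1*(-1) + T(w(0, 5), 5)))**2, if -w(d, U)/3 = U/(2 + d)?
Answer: 15129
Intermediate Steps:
w(d, U) = -3*U/(2 + d)
T(p, V) = p + p*V**2 (T(p, V) = p*V**2 + p = p + p*V**2)
(73 + (1*(-1) + T(w(0, 5), 5)))**2 = (73 + (1*(-1) + (-3*5/(2 + 0))*(1 + 5**2)))**2 = (73 + (-1 + (-3*5/2)*(1 + 25)))**2 = (73 + (-1 - 3*5*1/2*26))**2 = (73 + (-1 - 15/2*26))**2 = (73 + (-1 - 195))**2 = (73 - 196)**2 = (-123)**2 = 15129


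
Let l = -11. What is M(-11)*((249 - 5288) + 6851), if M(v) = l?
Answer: -19932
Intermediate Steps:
M(v) = -11
M(-11)*((249 - 5288) + 6851) = -11*((249 - 5288) + 6851) = -11*(-5039 + 6851) = -11*1812 = -19932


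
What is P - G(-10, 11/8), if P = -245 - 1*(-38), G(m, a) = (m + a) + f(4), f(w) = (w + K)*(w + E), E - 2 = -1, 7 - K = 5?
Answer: -1827/8 ≈ -228.38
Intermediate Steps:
K = 2 (K = 7 - 1*5 = 7 - 5 = 2)
E = 1 (E = 2 - 1 = 1)
f(w) = (1 + w)*(2 + w) (f(w) = (w + 2)*(w + 1) = (2 + w)*(1 + w) = (1 + w)*(2 + w))
G(m, a) = 30 + a + m (G(m, a) = (m + a) + (2 + 4**2 + 3*4) = (a + m) + (2 + 16 + 12) = (a + m) + 30 = 30 + a + m)
P = -207 (P = -245 + 38 = -207)
P - G(-10, 11/8) = -207 - (30 + 11/8 - 10) = -207 - 1*171/8 = -207 - 171/8 = -1827/8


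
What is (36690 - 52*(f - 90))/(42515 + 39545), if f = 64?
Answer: 19021/41030 ≈ 0.46359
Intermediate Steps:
(36690 - 52*(f - 90))/(42515 + 39545) = (36690 - 52*(64 - 90))/(42515 + 39545) = (36690 - 52*(-26))/82060 = (36690 + 1352)*(1/82060) = 38042*(1/82060) = 19021/41030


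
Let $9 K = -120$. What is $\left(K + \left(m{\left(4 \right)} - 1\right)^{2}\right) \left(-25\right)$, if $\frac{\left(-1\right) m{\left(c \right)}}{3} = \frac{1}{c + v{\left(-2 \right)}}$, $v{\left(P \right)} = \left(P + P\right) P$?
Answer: $\frac{14125}{48} \approx 294.27$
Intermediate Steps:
$v{\left(P \right)} = 2 P^{2}$ ($v{\left(P \right)} = 2 P P = 2 P^{2}$)
$m{\left(c \right)} = - \frac{3}{8 + c}$ ($m{\left(c \right)} = - \frac{3}{c + 2 \left(-2\right)^{2}} = - \frac{3}{c + 2 \cdot 4} = - \frac{3}{c + 8} = - \frac{3}{8 + c}$)
$K = - \frac{40}{3}$ ($K = \frac{1}{9} \left(-120\right) = - \frac{40}{3} \approx -13.333$)
$\left(K + \left(m{\left(4 \right)} - 1\right)^{2}\right) \left(-25\right) = \left(- \frac{40}{3} + \left(- \frac{3}{8 + 4} - 1\right)^{2}\right) \left(-25\right) = \left(- \frac{40}{3} + \left(- \frac{3}{12} - 1\right)^{2}\right) \left(-25\right) = \left(- \frac{40}{3} + \left(\left(-3\right) \frac{1}{12} - 1\right)^{2}\right) \left(-25\right) = \left(- \frac{40}{3} + \left(- \frac{1}{4} - 1\right)^{2}\right) \left(-25\right) = \left(- \frac{40}{3} + \left(- \frac{5}{4}\right)^{2}\right) \left(-25\right) = \left(- \frac{40}{3} + \frac{25}{16}\right) \left(-25\right) = \left(- \frac{565}{48}\right) \left(-25\right) = \frac{14125}{48}$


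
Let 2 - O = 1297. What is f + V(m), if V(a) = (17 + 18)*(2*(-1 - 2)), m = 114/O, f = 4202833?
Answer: 4202623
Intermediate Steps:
O = -1295 (O = 2 - 1*1297 = 2 - 1297 = -1295)
m = -114/1295 (m = 114/(-1295) = 114*(-1/1295) = -114/1295 ≈ -0.088031)
V(a) = -210 (V(a) = 35*(2*(-3)) = 35*(-6) = -210)
f + V(m) = 4202833 - 210 = 4202623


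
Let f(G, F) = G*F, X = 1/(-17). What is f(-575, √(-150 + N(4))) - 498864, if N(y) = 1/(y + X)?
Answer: -498864 - 575*I*√672211/67 ≈ -4.9886e+5 - 7036.3*I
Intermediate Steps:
X = -1/17 ≈ -0.058824
N(y) = 1/(-1/17 + y) (N(y) = 1/(y - 1/17) = 1/(-1/17 + y))
f(G, F) = F*G
f(-575, √(-150 + N(4))) - 498864 = √(-150 + 17/(-1 + 17*4))*(-575) - 498864 = √(-150 + 17/(-1 + 68))*(-575) - 498864 = √(-150 + 17/67)*(-575) - 498864 = √(-10033/67)*(-575) - 498864 = (I*√672211/67)*(-575) - 498864 = -575*I*√672211/67 - 498864 = -498864 - 575*I*√672211/67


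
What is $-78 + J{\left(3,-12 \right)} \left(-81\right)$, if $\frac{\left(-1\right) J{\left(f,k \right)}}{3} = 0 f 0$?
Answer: $-78$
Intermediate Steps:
$J{\left(f,k \right)} = 0$ ($J{\left(f,k \right)} = - 3 \cdot 0 f 0 = - 3 \cdot 0 \cdot 0 = \left(-3\right) 0 = 0$)
$-78 + J{\left(3,-12 \right)} \left(-81\right) = -78 + 0 \left(-81\right) = -78 + 0 = -78$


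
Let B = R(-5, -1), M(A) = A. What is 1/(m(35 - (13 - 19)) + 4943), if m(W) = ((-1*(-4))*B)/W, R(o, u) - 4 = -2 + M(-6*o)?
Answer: 41/202791 ≈ 0.00020218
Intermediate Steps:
R(o, u) = 2 - 6*o (R(o, u) = 4 + (-2 - 6*o) = 2 - 6*o)
B = 32 (B = 2 - 6*(-5) = 2 + 30 = 32)
m(W) = 128/W (m(W) = (-1*(-4)*32)/W = (4*32)/W = 128/W)
1/(m(35 - (13 - 19)) + 4943) = 1/(128/(35 - (13 - 19)) + 4943) = 1/(128/(35 - 1*(-6)) + 4943) = 1/(128/(35 + 6) + 4943) = 1/(128/41 + 4943) = 1/(202791/41) = 41/202791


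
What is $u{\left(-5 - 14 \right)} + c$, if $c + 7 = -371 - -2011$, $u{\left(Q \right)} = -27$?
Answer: $1606$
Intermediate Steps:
$c = 1633$ ($c = -7 - -1640 = -7 + \left(-371 + 2011\right) = -7 + 1640 = 1633$)
$u{\left(-5 - 14 \right)} + c = -27 + 1633 = 1606$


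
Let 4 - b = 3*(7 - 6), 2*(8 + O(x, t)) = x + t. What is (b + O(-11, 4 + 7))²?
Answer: 49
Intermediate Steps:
O(x, t) = -8 + t/2 + x/2 (O(x, t) = -8 + (x + t)/2 = -8 + (t + x)/2 = -8 + (t/2 + x/2) = -8 + t/2 + x/2)
b = 1 (b = 4 - 3*(7 - 6) = 4 - 3 = 1)
(b + O(-11, 4 + 7))² = (1 + (-8 + (4 + 7)/2 + (½)*(-11)))² = (1 + (-8 + (½)*11 - 11/2))² = (1 + (-8 + 11/2 - 11/2))² = (1 - 8)² = (-7)² = 49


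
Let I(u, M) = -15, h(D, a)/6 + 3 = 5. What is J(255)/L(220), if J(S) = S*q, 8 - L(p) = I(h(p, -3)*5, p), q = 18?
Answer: 4590/23 ≈ 199.57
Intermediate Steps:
h(D, a) = 12 (h(D, a) = -18 + 6*5 = -18 + 30 = 12)
L(p) = 23 (L(p) = 8 - 1*(-15) = 8 + 15 = 23)
J(S) = 18*S (J(S) = S*18 = 18*S)
J(255)/L(220) = (18*255)/23 = 4590*(1/23) = 4590/23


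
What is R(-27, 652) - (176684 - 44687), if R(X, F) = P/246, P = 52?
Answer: -16235605/123 ≈ -1.3200e+5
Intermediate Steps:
R(X, F) = 26/123 (R(X, F) = 52/246 = 52*(1/246) = 26/123)
R(-27, 652) - (176684 - 44687) = 26/123 - (176684 - 44687) = 26/123 - 1*131997 = 26/123 - 131997 = -16235605/123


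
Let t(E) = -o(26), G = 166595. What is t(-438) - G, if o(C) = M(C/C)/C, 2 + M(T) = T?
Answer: -4331469/26 ≈ -1.6660e+5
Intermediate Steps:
M(T) = -2 + T
o(C) = -1/C (o(C) = (-2 + C/C)/C = (-2 + 1)/C = -1/C)
t(E) = 1/26 (t(E) = -(-1)/26 = -1*(-1/26) = 1/26)
t(-438) - G = 1/26 - 1*166595 = 1/26 - 166595 = -4331469/26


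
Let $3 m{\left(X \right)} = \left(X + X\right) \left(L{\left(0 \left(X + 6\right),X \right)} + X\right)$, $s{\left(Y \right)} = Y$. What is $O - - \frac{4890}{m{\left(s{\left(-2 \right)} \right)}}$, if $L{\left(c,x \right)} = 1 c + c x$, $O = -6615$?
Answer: $- \frac{19125}{4} \approx -4781.3$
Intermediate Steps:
$L{\left(c,x \right)} = c + c x$
$m{\left(X \right)} = \frac{2 X^{2}}{3}$ ($m{\left(X \right)} = \frac{\left(X + X\right) \left(0 \left(X + 6\right) \left(1 + X\right) + X\right)}{3} = \frac{2 X \left(0 \left(6 + X\right) \left(1 + X\right) + X\right)}{3} = \frac{2 X \left(0 \left(1 + X\right) + X\right)}{3} = \frac{2 X \left(0 + X\right)}{3} = \frac{2 X X}{3} = \frac{2 X^{2}}{3}$)
$O - - \frac{4890}{m{\left(s{\left(-2 \right)} \right)}} = -6615 - - \frac{4890}{\frac{2}{3} \left(-2\right)^{2}} = -6615 - - \frac{4890}{\frac{2}{3} \cdot 4} = -6615 - - \frac{4890}{\frac{8}{3}} = -6615 - \left(-4890\right) \frac{3}{8} = -6615 - - \frac{7335}{4} = -6615 + \frac{7335}{4} = - \frac{19125}{4}$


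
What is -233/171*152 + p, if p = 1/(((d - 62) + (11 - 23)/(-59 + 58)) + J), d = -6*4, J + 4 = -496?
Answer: -1069945/5166 ≈ -207.11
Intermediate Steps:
J = -500 (J = -4 - 496 = -500)
d = -24
p = -1/574 (p = 1/(((-24 - 62) + (11 - 23)/(-59 + 58)) - 500) = 1/((-86 - 12/(-1)) - 500) = 1/((-86 - 12*(-1)) - 500) = 1/((-86 + 12) - 500) = 1/(-74 - 500) = 1/(-574) = -1/574 ≈ -0.0017422)
-233/171*152 + p = -233/171*152 - 1/574 = -1864/9 - 1/574 = -1069945/5166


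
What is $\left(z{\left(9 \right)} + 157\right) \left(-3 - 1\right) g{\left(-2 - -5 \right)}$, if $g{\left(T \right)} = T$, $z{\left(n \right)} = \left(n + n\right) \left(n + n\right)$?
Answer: $-5772$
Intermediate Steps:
$z{\left(n \right)} = 4 n^{2}$ ($z{\left(n \right)} = 2 n 2 n = 4 n^{2}$)
$\left(z{\left(9 \right)} + 157\right) \left(-3 - 1\right) g{\left(-2 - -5 \right)} = \left(4 \cdot 9^{2} + 157\right) \left(-3 - 1\right) \left(-2 - -5\right) = \left(4 \cdot 81 + 157\right) \left(- 4 \left(-2 + 5\right)\right) = \left(324 + 157\right) \left(\left(-4\right) 3\right) = 481 \left(-12\right) = -5772$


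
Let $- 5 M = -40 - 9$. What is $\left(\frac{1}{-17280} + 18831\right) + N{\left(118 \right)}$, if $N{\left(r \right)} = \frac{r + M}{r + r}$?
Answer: $\frac{19199133157}{1019520} \approx 18832.0$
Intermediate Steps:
$M = \frac{49}{5}$ ($M = - \frac{-40 - 9}{5} = \left(- \frac{1}{5}\right) \left(-49\right) = \frac{49}{5} \approx 9.8$)
$N{\left(r \right)} = \frac{\frac{49}{5} + r}{2 r}$ ($N{\left(r \right)} = \frac{r + \frac{49}{5}}{r + r} = \frac{\frac{49}{5} + r}{2 r}$)
$\left(\frac{1}{-17280} + 18831\right) + N{\left(118 \right)} = \left(\frac{1}{-17280} + 18831\right) + \frac{49 + 5 \cdot 118}{10 \cdot 118} = \left(- \frac{1}{17280} + 18831\right) + \frac{1}{10} \cdot \frac{1}{118} \left(49 + 590\right) = \frac{325399679}{17280} + \frac{1}{10} \cdot \frac{1}{118} \cdot 639 = \frac{325399679}{17280} + \frac{639}{1180} = \frac{19199133157}{1019520}$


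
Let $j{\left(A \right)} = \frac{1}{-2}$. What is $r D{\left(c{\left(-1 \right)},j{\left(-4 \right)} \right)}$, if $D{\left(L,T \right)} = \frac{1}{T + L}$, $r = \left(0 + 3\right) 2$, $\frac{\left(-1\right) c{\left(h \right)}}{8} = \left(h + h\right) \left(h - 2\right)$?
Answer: $- \frac{12}{97} \approx -0.12371$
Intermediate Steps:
$c{\left(h \right)} = - 16 h \left(-2 + h\right)$ ($c{\left(h \right)} = - 8 \left(h + h\right) \left(h - 2\right) = - 8 \cdot 2 h \left(-2 + h\right) = - 16 h \left(-2 + h\right)$)
$r = 6$ ($r = 3 \cdot 2 = 6$)
$j{\left(A \right)} = - \frac{1}{2}$
$D{\left(L,T \right)} = \frac{1}{L + T}$
$r D{\left(c{\left(-1 \right)},j{\left(-4 \right)} \right)} = \frac{6}{16 \left(-1\right) \left(2 - -1\right) - \frac{1}{2}} = \frac{6}{16 \left(-1\right) \left(2 + 1\right) - \frac{1}{2}} = \frac{6}{16 \left(-1\right) 3 - \frac{1}{2}} = \frac{6}{-48 - \frac{1}{2}} = \frac{6}{- \frac{97}{2}} = 6 \left(- \frac{2}{97}\right) = - \frac{12}{97}$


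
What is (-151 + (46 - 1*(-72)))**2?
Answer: 1089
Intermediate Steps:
(-151 + (46 - 1*(-72)))**2 = (-151 + (46 + 72))**2 = (-151 + 118)**2 = (-33)**2 = 1089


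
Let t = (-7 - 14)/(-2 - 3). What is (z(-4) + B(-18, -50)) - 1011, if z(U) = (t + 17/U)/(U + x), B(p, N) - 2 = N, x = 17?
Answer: -275341/260 ≈ -1059.0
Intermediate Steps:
B(p, N) = 2 + N
t = 21/5 (t = -21/(-5) = -21*(-1/5) = 21/5 ≈ 4.2000)
z(U) = (21/5 + 17/U)/(17 + U) (z(U) = (21/5 + 17/U)/(U + 17) = (21/5 + 17/U)/(17 + U))
(z(-4) + B(-18, -50)) - 1011 = ((1/5)*(85 + 21*(-4))/(-4*(17 - 4)) + (2 - 50)) - 1011 = ((1/5)*(-1/4)*(85 - 84)/13 - 48) - 1011 = ((1/5)*(-1/4)*(1/13)*1 - 48) - 1011 = (-1/260 - 48) - 1011 = -12481/260 - 1011 = -275341/260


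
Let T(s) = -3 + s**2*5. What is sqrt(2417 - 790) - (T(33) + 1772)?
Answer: -7214 + sqrt(1627) ≈ -7173.7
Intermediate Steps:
T(s) = -3 + 5*s**2
sqrt(2417 - 790) - (T(33) + 1772) = sqrt(2417 - 790) - ((-3 + 5*33**2) + 1772) = sqrt(1627) - ((-3 + 5*1089) + 1772) = sqrt(1627) - ((-3 + 5445) + 1772) = sqrt(1627) - (5442 + 1772) = sqrt(1627) - 1*7214 = sqrt(1627) - 7214 = -7214 + sqrt(1627)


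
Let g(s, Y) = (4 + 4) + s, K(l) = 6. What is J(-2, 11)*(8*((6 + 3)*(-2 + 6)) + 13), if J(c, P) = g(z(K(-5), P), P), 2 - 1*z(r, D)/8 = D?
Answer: -19264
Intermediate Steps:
z(r, D) = 16 - 8*D
g(s, Y) = 8 + s
J(c, P) = 24 - 8*P (J(c, P) = 8 + (16 - 8*P) = 24 - 8*P)
J(-2, 11)*(8*((6 + 3)*(-2 + 6)) + 13) = (24 - 8*11)*(8*((6 + 3)*(-2 + 6)) + 13) = (24 - 88)*(8*(9*4) + 13) = -64*(8*36 + 13) = -64*(288 + 13) = -64*301 = -19264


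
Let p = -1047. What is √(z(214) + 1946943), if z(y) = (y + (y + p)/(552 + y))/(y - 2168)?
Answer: √1090435242760621951/748382 ≈ 1395.3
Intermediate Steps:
z(y) = (y + (-1047 + y)/(552 + y))/(-2168 + y) (z(y) = (y + (y - 1047)/(552 + y))/(y - 2168) = (y + (-1047 + y)/(552 + y))/(-2168 + y))
√(z(214) + 1946943) = √((1047 - 1*214² - 553*214)/(1196736 - 1*214² + 1616*214) + 1946943) = √((1047 - 1*45796 - 118342)/(1196736 - 1*45796 + 345824) + 1946943) = √((1047 - 45796 - 118342)/(1196736 - 45796 + 345824) + 1946943) = √(-163091/1496764 + 1946943) = √(2914114029361/1496764) = √1090435242760621951/748382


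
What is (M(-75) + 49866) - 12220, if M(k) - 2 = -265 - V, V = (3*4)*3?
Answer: 37347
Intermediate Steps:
V = 36 (V = 12*3 = 36)
M(k) = -299 (M(k) = 2 + (-265 - 1*36) = 2 + (-265 - 36) = 2 - 301 = -299)
(M(-75) + 49866) - 12220 = (-299 + 49866) - 12220 = 49567 - 12220 = 37347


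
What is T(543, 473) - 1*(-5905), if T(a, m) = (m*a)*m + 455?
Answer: 121491207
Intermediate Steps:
T(a, m) = 455 + a*m² (T(a, m) = (a*m)*m + 455 = a*m² + 455 = 455 + a*m²)
T(543, 473) - 1*(-5905) = (455 + 543*473²) - 1*(-5905) = (455 + 543*223729) + 5905 = (455 + 121484847) + 5905 = 121485302 + 5905 = 121491207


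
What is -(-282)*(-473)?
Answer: -133386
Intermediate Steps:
-(-282)*(-473) = -282*473 = -133386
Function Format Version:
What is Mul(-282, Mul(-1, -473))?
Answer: -133386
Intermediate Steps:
Mul(-282, Mul(-1, -473)) = Mul(-282, 473) = -133386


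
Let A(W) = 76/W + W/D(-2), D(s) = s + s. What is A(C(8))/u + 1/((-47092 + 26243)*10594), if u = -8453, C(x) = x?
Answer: -828282874/933525254309 ≈ -0.00088726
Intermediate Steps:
D(s) = 2*s
A(W) = 76/W - W/4 (A(W) = 76/W + W/((2*(-2))) = 76/W + W/(-4) = 76/W + W*(-¼) = 76/W - W/4)
A(C(8))/u + 1/((-47092 + 26243)*10594) = (76/8 - ¼*8)/(-8453) + 1/((-47092 + 26243)*10594) = (76*(⅛) - 2)*(-1/8453) + (1/10594)/(-20849) = (19/2 - 2)*(-1/8453) - 1/20849*1/10594 = (15/2)*(-1/8453) - 1/220874306 = -15/16906 - 1/220874306 = -828282874/933525254309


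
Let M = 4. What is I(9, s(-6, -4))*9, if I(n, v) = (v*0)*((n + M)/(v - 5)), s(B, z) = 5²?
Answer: 0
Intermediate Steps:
s(B, z) = 25
I(n, v) = 0 (I(n, v) = (v*0)*((n + 4)/(v - 5)) = 0*((4 + n)/(-5 + v)) = 0)
I(9, s(-6, -4))*9 = 0*9 = 0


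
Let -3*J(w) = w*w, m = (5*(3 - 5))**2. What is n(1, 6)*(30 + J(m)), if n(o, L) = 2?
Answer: -19820/3 ≈ -6606.7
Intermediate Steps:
m = 100 (m = (5*(-2))**2 = (-10)**2 = 100)
J(w) = -w**2/3 (J(w) = -w*w/3 = -w**2/3)
n(1, 6)*(30 + J(m)) = 2*(30 - 1/3*100**2) = 2*(30 - 1/3*10000) = 2*(30 - 10000/3) = 2*(-9910/3) = -19820/3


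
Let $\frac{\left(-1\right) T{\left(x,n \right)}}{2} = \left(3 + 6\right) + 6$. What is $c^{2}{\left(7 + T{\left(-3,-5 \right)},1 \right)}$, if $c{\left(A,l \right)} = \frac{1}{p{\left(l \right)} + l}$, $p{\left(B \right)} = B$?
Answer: $\frac{1}{4} \approx 0.25$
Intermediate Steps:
$T{\left(x,n \right)} = -30$ ($T{\left(x,n \right)} = - 2 \left(\left(3 + 6\right) + 6\right) = - 2 \left(9 + 6\right) = \left(-2\right) 15 = -30$)
$c{\left(A,l \right)} = \frac{1}{2 l}$ ($c{\left(A,l \right)} = \frac{1}{l + l} = \frac{1}{2 l}$)
$c^{2}{\left(7 + T{\left(-3,-5 \right)},1 \right)} = \left(\frac{1}{2 \cdot 1}\right)^{2} = \left(\frac{1}{2} \cdot 1\right)^{2} = \left(\frac{1}{2}\right)^{2} = \frac{1}{4}$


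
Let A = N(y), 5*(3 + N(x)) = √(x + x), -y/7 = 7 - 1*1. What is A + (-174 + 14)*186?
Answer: -29763 + 2*I*√21/5 ≈ -29763.0 + 1.833*I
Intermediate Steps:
y = -42 (y = -7*(7 - 1*1) = -7*(7 - 1) = -7*6 = -42)
N(x) = -3 + √2*√x/5 (N(x) = -3 + √(x + x)/5 = -3 + √(2*x)/5 = -3 + (√2*√x)/5 = -3 + √2*√x/5)
A = -3 + 2*I*√21/5 (A = -3 + √2*√(-42)/5 = -3 + √2*(I*√42)/5 = -3 + 2*I*√21/5 ≈ -3.0 + 1.833*I)
A + (-174 + 14)*186 = (-3 + 2*I*√21/5) + (-174 + 14)*186 = (-3 + 2*I*√21/5) - 160*186 = (-3 + 2*I*√21/5) - 29760 = -29763 + 2*I*√21/5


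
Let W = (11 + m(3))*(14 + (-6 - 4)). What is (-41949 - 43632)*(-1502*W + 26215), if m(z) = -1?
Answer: 2898200565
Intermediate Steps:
W = 40 (W = (11 - 1)*(14 + (-6 - 4)) = 10*(14 - 10) = 10*4 = 40)
(-41949 - 43632)*(-1502*W + 26215) = (-41949 - 43632)*(-1502*40 + 26215) = -85581*(-60080 + 26215) = -85581*(-33865) = 2898200565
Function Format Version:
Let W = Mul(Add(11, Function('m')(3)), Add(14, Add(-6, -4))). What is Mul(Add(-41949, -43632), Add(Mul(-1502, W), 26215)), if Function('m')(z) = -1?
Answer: 2898200565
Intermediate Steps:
W = 40 (W = Mul(Add(11, -1), Add(14, Add(-6, -4))) = Mul(10, Add(14, -10)) = Mul(10, 4) = 40)
Mul(Add(-41949, -43632), Add(Mul(-1502, W), 26215)) = Mul(Add(-41949, -43632), Add(Mul(-1502, 40), 26215)) = Mul(-85581, Add(-60080, 26215)) = Mul(-85581, -33865) = 2898200565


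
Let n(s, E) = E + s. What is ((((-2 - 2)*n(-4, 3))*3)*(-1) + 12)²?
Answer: 0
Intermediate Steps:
((((-2 - 2)*n(-4, 3))*3)*(-1) + 12)² = ((((-2 - 2)*(3 - 4))*3)*(-1) + 12)² = ((-4*(-1)*3)*(-1) + 12)² = ((4*3)*(-1) + 12)² = (12*(-1) + 12)² = (-12 + 12)² = 0² = 0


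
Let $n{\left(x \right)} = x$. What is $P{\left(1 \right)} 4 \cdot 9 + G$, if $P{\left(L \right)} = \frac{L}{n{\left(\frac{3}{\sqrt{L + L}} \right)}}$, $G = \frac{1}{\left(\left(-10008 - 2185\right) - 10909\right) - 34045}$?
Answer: $- \frac{1}{57147} + 12 \sqrt{2} \approx 16.971$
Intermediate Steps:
$G = - \frac{1}{57147}$ ($G = \frac{1}{\left(-12193 - 10909\right) - 34045} = \frac{1}{-23102 - 34045} = \frac{1}{-57147} = - \frac{1}{57147} \approx -1.7499 \cdot 10^{-5}$)
$P{\left(L \right)} = \frac{\sqrt{2} L^{\frac{3}{2}}}{3}$ ($P{\left(L \right)} = \frac{L}{3 \frac{1}{\sqrt{L + L}}} = \frac{L}{3 \frac{1}{\sqrt{2 L}}} = \frac{L}{3 \frac{1}{\sqrt{2} \sqrt{L}}} = \frac{L}{3 \frac{\sqrt{2}}{2 \sqrt{L}}} = \frac{L}{\frac{3}{2} \sqrt{2} \frac{1}{\sqrt{L}}} = L \frac{\sqrt{2} \sqrt{L}}{3} = \frac{\sqrt{2} L^{\frac{3}{2}}}{3}$)
$P{\left(1 \right)} 4 \cdot 9 + G = \frac{\sqrt{2} \cdot 1^{\frac{3}{2}}}{3} \cdot 4 \cdot 9 - \frac{1}{57147} = \frac{1}{3} \sqrt{2} \cdot 1 \cdot 4 \cdot 9 - \frac{1}{57147} = \frac{\sqrt{2}}{3} \cdot 4 \cdot 9 - \frac{1}{57147} = \frac{4 \sqrt{2}}{3} \cdot 9 - \frac{1}{57147} = 12 \sqrt{2} - \frac{1}{57147} = - \frac{1}{57147} + 12 \sqrt{2}$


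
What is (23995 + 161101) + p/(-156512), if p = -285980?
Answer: 7242507783/39128 ≈ 1.8510e+5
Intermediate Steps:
(23995 + 161101) + p/(-156512) = (23995 + 161101) - 285980/(-156512) = 185096 - 285980*(-1/156512) = 185096 + 71495/39128 = 7242507783/39128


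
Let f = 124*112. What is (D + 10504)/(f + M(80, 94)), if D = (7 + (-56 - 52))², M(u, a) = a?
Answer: 20705/13982 ≈ 1.4808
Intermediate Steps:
D = 10201 (D = (7 - 108)² = (-101)² = 10201)
f = 13888
(D + 10504)/(f + M(80, 94)) = (10201 + 10504)/(13888 + 94) = 20705/13982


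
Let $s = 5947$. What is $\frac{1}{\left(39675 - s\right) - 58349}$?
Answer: $- \frac{1}{24621} \approx -4.0616 \cdot 10^{-5}$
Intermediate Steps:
$\frac{1}{\left(39675 - s\right) - 58349} = \frac{1}{\left(39675 - 5947\right) - 58349} = \frac{1}{33728 - 58349} = \frac{1}{-24621} = - \frac{1}{24621}$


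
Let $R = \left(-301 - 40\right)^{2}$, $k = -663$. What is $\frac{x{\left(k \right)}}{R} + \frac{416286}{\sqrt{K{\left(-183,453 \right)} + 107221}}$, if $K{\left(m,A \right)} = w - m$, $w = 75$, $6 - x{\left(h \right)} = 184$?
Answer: $- \frac{178}{116281} + \frac{416286 \sqrt{107479}}{107479} \approx 1269.8$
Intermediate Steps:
$x{\left(h \right)} = -178$ ($x{\left(h \right)} = 6 - 184 = -178$)
$R = 116281$ ($R = \left(-341\right)^{2} = 116281$)
$K{\left(m,A \right)} = 75 - m$
$\frac{x{\left(k \right)}}{R} + \frac{416286}{\sqrt{K{\left(-183,453 \right)} + 107221}} = - \frac{178}{116281} + \frac{416286}{\sqrt{\left(75 - -183\right) + 107221}} = \left(-178\right) \frac{1}{116281} + \frac{416286}{\sqrt{\left(75 + 183\right) + 107221}} = - \frac{178}{116281} + \frac{416286}{\sqrt{258 + 107221}} = - \frac{178}{116281} + \frac{416286}{\sqrt{107479}} = - \frac{178}{116281} + 416286 \frac{\sqrt{107479}}{107479} = - \frac{178}{116281} + \frac{416286 \sqrt{107479}}{107479}$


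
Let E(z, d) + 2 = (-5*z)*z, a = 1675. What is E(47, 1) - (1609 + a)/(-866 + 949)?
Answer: -920185/83 ≈ -11087.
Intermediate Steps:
E(z, d) = -2 - 5*z² (E(z, d) = -2 + (-5*z)*z = -2 - 5*z²)
E(47, 1) - (1609 + a)/(-866 + 949) = (-2 - 5*47²) - (1609 + 1675)/(-866 + 949) = (-2 - 5*2209) - 3284/83 = (-2 - 11045) - 3284/83 = -11047 - 1*3284/83 = -11047 - 3284/83 = -920185/83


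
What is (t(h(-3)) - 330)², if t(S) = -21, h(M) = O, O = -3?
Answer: 123201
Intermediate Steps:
h(M) = -3
(t(h(-3)) - 330)² = (-21 - 330)² = (-351)² = 123201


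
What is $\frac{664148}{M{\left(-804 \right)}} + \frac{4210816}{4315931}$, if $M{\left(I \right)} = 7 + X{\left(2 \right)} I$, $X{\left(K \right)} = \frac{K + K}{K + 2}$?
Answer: $- \frac{2863060921436}{3439797007} \approx -832.33$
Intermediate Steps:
$X{\left(K \right)} = \frac{2 K}{2 + K}$
$M{\left(I \right)} = 7 + I$ ($M{\left(I \right)} = 7 + 2 \cdot 2 \frac{1}{2 + 2} I = 7 + 2 \cdot 2 \cdot \frac{1}{4} I = 7 + 1 I = 7 + I$)
$\frac{664148}{M{\left(-804 \right)}} + \frac{4210816}{4315931} = \frac{664148}{7 - 804} + \frac{4210816}{4315931} = \frac{664148}{-797} + 4210816 \cdot \frac{1}{4315931} = 664148 \left(- \frac{1}{797}\right) + \frac{4210816}{4315931} = - \frac{664148}{797} + \frac{4210816}{4315931} = - \frac{2863060921436}{3439797007}$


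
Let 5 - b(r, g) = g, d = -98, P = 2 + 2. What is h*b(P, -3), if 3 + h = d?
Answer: -808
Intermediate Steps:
P = 4
h = -101 (h = -3 - 98 = -101)
b(r, g) = 5 - g
h*b(P, -3) = -101*(5 - 1*(-3)) = -101*(5 + 3) = -101*8 = -808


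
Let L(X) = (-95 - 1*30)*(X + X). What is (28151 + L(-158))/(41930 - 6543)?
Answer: 67651/35387 ≈ 1.9117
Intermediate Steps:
L(X) = -250*X (L(X) = (-95 - 30)*(2*X) = -250*X)
(28151 + L(-158))/(41930 - 6543) = (28151 - 250*(-158))/(41930 - 6543) = (28151 + 39500)/35387 = 67651*(1/35387) = 67651/35387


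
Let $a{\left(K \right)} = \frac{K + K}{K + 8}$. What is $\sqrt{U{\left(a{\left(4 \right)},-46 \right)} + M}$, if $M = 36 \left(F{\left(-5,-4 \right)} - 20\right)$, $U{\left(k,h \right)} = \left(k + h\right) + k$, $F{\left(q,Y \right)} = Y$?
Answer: $\frac{i \sqrt{8178}}{3} \approx 30.144 i$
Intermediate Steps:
$a{\left(K \right)} = \frac{2 K}{8 + K}$
$U{\left(k,h \right)} = h + 2 k$ ($U{\left(k,h \right)} = \left(h + k\right) + k = h + 2 k$)
$M = -864$ ($M = 36 \left(-4 - 20\right) = 36 \left(-24\right) = -864$)
$\sqrt{U{\left(a{\left(4 \right)},-46 \right)} + M} = \sqrt{\left(-46 + 2 \cdot 2 \cdot 4 \frac{1}{8 + 4}\right) - 864} = \sqrt{\left(-46 + 2 \cdot 2 \cdot 4 \cdot \frac{1}{12}\right) - 864} = \sqrt{\left(-46 + 2 \cdot \frac{2}{3}\right) - 864} = \sqrt{\left(-46 + \frac{4}{3}\right) - 864} = \sqrt{- \frac{134}{3} - 864} = \sqrt{- \frac{2726}{3}} = \frac{i \sqrt{8178}}{3}$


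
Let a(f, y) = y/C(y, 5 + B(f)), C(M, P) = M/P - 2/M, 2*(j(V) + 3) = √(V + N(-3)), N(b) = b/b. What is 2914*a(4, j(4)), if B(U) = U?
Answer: -52215966/241 + 22659264*√5/241 ≈ -6424.5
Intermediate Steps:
N(b) = 1
j(V) = -3 + √(1 + V)/2 (j(V) = -3 + √(V + 1)/2 = -3 + √(1 + V)/2)
C(M, P) = -2/M + M/P
a(f, y) = y/(-2/y + y/(5 + f))
2914*a(4, j(4)) = 2914*((-3 + √(1 + 4)/2)²*(5 + 4)/(-10 + (-3 + √(1 + 4)/2)² - 2*4)) = 2914*((-3 + √5/2)²*9/(-10 + (-3 + √5/2)² - 8)) = 2914*((-3 + √5/2)²*9/(-18 + (-3 + √5/2)²)) = 2914*(9*(-3 + √5/2)²/(-18 + (-3 + √5/2)²)) = 26226*(-3 + √5/2)²/(-18 + (-3 + √5/2)²)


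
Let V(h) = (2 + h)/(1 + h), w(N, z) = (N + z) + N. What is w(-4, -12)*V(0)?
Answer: -40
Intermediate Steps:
w(N, z) = z + 2*N
V(h) = (2 + h)/(1 + h)
w(-4, -12)*V(0) = (-12 + 2*(-4))*((2 + 0)/(1 + 0)) = (-12 - 8)*(2/1) = -20*2 = -40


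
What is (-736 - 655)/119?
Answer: -1391/119 ≈ -11.689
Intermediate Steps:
(-736 - 655)/119 = -1391*1/119 = -1391/119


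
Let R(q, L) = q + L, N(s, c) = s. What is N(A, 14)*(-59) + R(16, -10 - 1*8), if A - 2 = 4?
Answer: -356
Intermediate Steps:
A = 6 (A = 2 + 4 = 6)
R(q, L) = L + q
N(A, 14)*(-59) + R(16, -10 - 1*8) = 6*(-59) + ((-10 - 1*8) + 16) = -354 + ((-10 - 8) + 16) = -354 + (-18 + 16) = -354 - 2 = -356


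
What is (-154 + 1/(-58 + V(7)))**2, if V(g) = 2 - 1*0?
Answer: 74390625/3136 ≈ 23722.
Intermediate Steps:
V(g) = 2 (V(g) = 2 + 0 = 2)
(-154 + 1/(-58 + V(7)))**2 = (-154 + 1/(-58 + 2))**2 = (-154 + 1/(-56))**2 = (-154 - 1/56)**2 = (-8625/56)**2 = 74390625/3136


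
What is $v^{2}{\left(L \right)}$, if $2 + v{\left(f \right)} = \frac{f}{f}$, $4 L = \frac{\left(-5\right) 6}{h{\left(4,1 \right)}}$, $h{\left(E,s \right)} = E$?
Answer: $1$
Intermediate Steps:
$L = - \frac{15}{8}$ ($L = \frac{\left(-5\right) 6 \cdot \frac{1}{4}}{4} = \frac{\left(-30\right) \frac{1}{4}}{4} = \frac{1}{4} \left(- \frac{15}{2}\right) = - \frac{15}{8} \approx -1.875$)
$v{\left(f \right)} = -1$ ($v{\left(f \right)} = -2 + \frac{f}{f} = -2 + 1 = -1$)
$v^{2}{\left(L \right)} = \left(-1\right)^{2} = 1$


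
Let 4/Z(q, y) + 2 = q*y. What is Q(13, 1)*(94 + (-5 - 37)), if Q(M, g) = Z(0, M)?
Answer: -104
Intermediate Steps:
Z(q, y) = 4/(-2 + q*y)
Q(M, g) = -2 (Q(M, g) = 4/(-2 + 0*M) = 4/(-2 + 0) = 4/(-2) = 4*(-½) = -2)
Q(13, 1)*(94 + (-5 - 37)) = -2*(94 + (-5 - 37)) = -2*(94 - 42) = -2*52 = -104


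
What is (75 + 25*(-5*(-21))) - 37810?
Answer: -35110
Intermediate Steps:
(75 + 25*(-5*(-21))) - 37810 = (75 + 25*105) - 37810 = (75 + 2625) - 37810 = 2700 - 37810 = -35110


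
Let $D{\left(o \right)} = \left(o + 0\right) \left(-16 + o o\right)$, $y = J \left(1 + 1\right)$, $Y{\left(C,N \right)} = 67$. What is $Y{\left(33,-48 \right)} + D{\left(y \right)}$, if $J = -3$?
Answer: $-53$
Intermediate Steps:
$y = -6$ ($y = - 3 \left(1 + 1\right) = \left(-3\right) 2 = -6$)
$D{\left(o \right)} = o \left(-16 + o^{2}\right)$
$Y{\left(33,-48 \right)} + D{\left(y \right)} = 67 - 6 \left(-16 + \left(-6\right)^{2}\right) = 67 - 6 \left(-16 + 36\right) = 67 - 120 = -53$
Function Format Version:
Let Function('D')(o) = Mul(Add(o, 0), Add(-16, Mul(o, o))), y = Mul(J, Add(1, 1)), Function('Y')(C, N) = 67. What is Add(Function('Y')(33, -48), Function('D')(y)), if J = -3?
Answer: -53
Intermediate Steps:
y = -6 (y = Mul(-3, Add(1, 1)) = Mul(-3, 2) = -6)
Function('D')(o) = Mul(o, Add(-16, Pow(o, 2)))
Add(Function('Y')(33, -48), Function('D')(y)) = Add(67, Mul(-6, Add(-16, Pow(-6, 2)))) = Add(67, Mul(-6, Add(-16, 36))) = Add(67, Mul(-6, 20)) = Add(67, -120) = -53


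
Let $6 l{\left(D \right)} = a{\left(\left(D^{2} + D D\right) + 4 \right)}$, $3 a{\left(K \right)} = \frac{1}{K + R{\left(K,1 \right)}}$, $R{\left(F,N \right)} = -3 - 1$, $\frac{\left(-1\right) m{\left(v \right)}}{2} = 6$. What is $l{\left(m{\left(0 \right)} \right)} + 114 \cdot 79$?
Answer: $\frac{46687105}{5184} \approx 9006.0$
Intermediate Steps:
$m{\left(v \right)} = -12$ ($m{\left(v \right)} = \left(-2\right) 6 = -12$)
$R{\left(F,N \right)} = -4$
$a{\left(K \right)} = \frac{1}{3 \left(-4 + K\right)}$ ($a{\left(K \right)} = \frac{1}{3 \left(K - 4\right)} = \frac{1}{3 \left(-4 + K\right)}$)
$l{\left(D \right)} = \frac{1}{36 D^{2}}$ ($l{\left(D \right)} = \frac{\frac{1}{3} \frac{1}{-4 + \left(\left(D^{2} + D D\right) + 4\right)}}{6} = \frac{\frac{1}{3} \frac{1}{-4 + \left(\left(D^{2} + D^{2}\right) + 4\right)}}{6} = \frac{\frac{1}{3} \frac{1}{-4 + \left(2 D^{2} + 4\right)}}{6} = \frac{\frac{1}{3} \frac{1}{-4 + \left(4 + 2 D^{2}\right)}}{6} = \frac{\frac{1}{3} \frac{1}{2 D^{2}}}{6} = \frac{\frac{1}{6} \frac{1}{D^{2}}}{6} = \frac{1}{36 D^{2}}$)
$l{\left(m{\left(0 \right)} \right)} + 114 \cdot 79 = \frac{1}{36 \cdot 144} + 114 \cdot 79 = \frac{1}{36} \cdot \frac{1}{144} + 9006 = \frac{1}{5184} + 9006 = \frac{46687105}{5184}$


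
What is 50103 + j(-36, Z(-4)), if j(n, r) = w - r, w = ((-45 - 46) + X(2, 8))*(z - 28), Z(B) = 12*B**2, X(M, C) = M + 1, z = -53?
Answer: 57039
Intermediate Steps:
X(M, C) = 1 + M
w = 7128 (w = ((-45 - 46) + (1 + 2))*(-53 - 28) = (-91 + 3)*(-81) = -88*(-81) = 7128)
j(n, r) = 7128 - r
50103 + j(-36, Z(-4)) = 50103 + (7128 - 12*(-4)**2) = 50103 + (7128 - 12*16) = 50103 + (7128 - 1*192) = 50103 + (7128 - 192) = 50103 + 6936 = 57039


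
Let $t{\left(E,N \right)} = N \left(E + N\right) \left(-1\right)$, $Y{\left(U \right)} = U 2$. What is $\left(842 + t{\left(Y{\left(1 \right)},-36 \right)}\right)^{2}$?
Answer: $145924$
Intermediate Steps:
$Y{\left(U \right)} = 2 U$
$t{\left(E,N \right)} = - N \left(E + N\right)$
$\left(842 + t{\left(Y{\left(1 \right)},-36 \right)}\right)^{2} = \left(842 - - 36 \left(2 \cdot 1 - 36\right)\right)^{2} = \left(842 - - 36 \left(2 - 36\right)\right)^{2} = \left(842 - \left(-36\right) \left(-34\right)\right)^{2} = \left(842 - 1224\right)^{2} = \left(-382\right)^{2} = 145924$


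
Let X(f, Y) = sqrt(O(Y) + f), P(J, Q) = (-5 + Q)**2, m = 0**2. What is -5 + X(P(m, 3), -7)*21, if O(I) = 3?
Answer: -5 + 21*sqrt(7) ≈ 50.561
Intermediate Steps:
m = 0
X(f, Y) = sqrt(3 + f)
-5 + X(P(m, 3), -7)*21 = -5 + sqrt(3 + (-5 + 3)**2)*21 = -5 + sqrt(3 + (-2)**2)*21 = -5 + sqrt(3 + 4)*21 = -5 + sqrt(7)*21 = -5 + 21*sqrt(7)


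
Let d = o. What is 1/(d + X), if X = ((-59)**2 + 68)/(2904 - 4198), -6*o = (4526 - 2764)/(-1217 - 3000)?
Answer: -16370394/43758385 ≈ -0.37411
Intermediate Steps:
o = 881/12651 (o = -(4526 - 2764)/(6*(-1217 - 3000)) = -881/(3*(-4217)) = -881*(-1)/(3*4217) = -1/6*(-1762/4217) = 881/12651 ≈ 0.069639)
d = 881/12651 ≈ 0.069639
X = -3549/1294 (X = (3481 + 68)/(-1294) = 3549*(-1/1294) = -3549/1294 ≈ -2.7427)
1/(d + X) = 1/(881/12651 - 3549/1294) = 1/(-43758385/16370394) = -16370394/43758385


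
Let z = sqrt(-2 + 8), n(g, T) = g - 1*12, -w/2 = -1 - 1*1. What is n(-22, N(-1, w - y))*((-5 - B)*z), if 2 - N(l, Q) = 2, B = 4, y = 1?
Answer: 306*sqrt(6) ≈ 749.54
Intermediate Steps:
w = 4 (w = -2*(-1 - 1*1) = -2*(-1 - 1) = -2*(-2) = 4)
N(l, Q) = 0 (N(l, Q) = 2 - 1*2 = 2 - 2 = 0)
n(g, T) = -12 + g (n(g, T) = g - 12 = -12 + g)
z = sqrt(6) ≈ 2.4495
n(-22, N(-1, w - y))*((-5 - B)*z) = (-12 - 22)*((-5 - 1*4)*sqrt(6)) = -34*(-5 - 4)*sqrt(6) = -(-306)*sqrt(6) = 306*sqrt(6)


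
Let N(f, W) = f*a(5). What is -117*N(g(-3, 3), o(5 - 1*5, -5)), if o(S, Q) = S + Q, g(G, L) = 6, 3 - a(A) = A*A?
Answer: 15444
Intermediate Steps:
a(A) = 3 - A² (a(A) = 3 - A*A = 3 - A²)
o(S, Q) = Q + S
N(f, W) = -22*f (N(f, W) = f*(3 - 1*5²) = f*(3 - 1*25) = f*(3 - 25) = f*(-22) = -22*f)
-117*N(g(-3, 3), o(5 - 1*5, -5)) = -(-2574)*6 = -117*(-132) = 15444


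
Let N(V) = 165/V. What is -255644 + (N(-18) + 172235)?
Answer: -500509/6 ≈ -83418.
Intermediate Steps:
-255644 + (N(-18) + 172235) = -255644 + (165/(-18) + 172235) = -255644 + (165*(-1/18) + 172235) = -255644 + (-55/6 + 172235) = -255644 + 1033355/6 = -500509/6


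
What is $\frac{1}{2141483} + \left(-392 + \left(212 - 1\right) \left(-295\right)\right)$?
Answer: $- \frac{134136070670}{2141483} \approx -62637.0$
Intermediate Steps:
$\frac{1}{2141483} + \left(-392 + \left(212 - 1\right) \left(-295\right)\right) = \frac{1}{2141483} + \left(-392 + 211 \left(-295\right)\right) = \frac{1}{2141483} - 62637 = - \frac{134136070670}{2141483}$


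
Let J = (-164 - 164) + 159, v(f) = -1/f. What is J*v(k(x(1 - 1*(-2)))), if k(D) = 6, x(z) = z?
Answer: 169/6 ≈ 28.167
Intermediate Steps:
J = -169 (J = -328 + 159 = -169)
J*v(k(x(1 - 1*(-2)))) = -(-169)/6 = -169*(-⅙) = 169/6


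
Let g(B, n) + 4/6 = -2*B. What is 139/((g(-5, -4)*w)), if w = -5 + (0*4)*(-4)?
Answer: -417/140 ≈ -2.9786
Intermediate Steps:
g(B, n) = -⅔ - 2*B
w = -5 (w = -5 + 0*(-4) = -5 + 0 = -5)
139/((g(-5, -4)*w)) = 139/(((-⅔ - 2*(-5))*(-5))) = 139/(((-⅔ + 10)*(-5))) = 139/(((28/3)*(-5))) = 139/(-140/3) = 139*(-3/140) = -417/140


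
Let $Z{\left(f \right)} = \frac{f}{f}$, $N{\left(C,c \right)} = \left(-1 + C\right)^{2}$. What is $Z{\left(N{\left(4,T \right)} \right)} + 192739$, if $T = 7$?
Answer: $192740$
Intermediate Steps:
$Z{\left(f \right)} = 1$
$Z{\left(N{\left(4,T \right)} \right)} + 192739 = 1 + 192739 = 192740$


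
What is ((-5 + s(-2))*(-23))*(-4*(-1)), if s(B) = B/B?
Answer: 368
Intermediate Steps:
s(B) = 1
((-5 + s(-2))*(-23))*(-4*(-1)) = ((-5 + 1)*(-23))*(-4*(-1)) = -4*(-23)*4 = 92*4 = 368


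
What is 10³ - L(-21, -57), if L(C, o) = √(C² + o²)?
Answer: 1000 - 3*√410 ≈ 939.25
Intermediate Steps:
10³ - L(-21, -57) = 10³ - √((-21)² + (-57)²) = 1000 - √(441 + 3249) = 1000 - √3690 = 1000 - 3*√410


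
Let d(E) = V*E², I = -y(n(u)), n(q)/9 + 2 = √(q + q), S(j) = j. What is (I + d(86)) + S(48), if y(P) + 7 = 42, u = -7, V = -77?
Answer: -569479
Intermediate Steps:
n(q) = -18 + 9*√2*√q (n(q) = -18 + 9*√(q + q) = -18 + 9*√(2*q) = -18 + 9*(√2*√q) = -18 + 9*√2*√q)
y(P) = 35 (y(P) = -7 + 42 = 35)
I = -35 (I = -1*35 = -35)
d(E) = -77*E²
(I + d(86)) + S(48) = (-35 - 77*86²) + 48 = (-35 - 77*7396) + 48 = (-35 - 569492) + 48 = -569527 + 48 = -569479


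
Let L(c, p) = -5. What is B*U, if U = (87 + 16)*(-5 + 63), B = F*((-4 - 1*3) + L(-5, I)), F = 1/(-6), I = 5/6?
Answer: 11948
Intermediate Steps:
I = ⅚ (I = 5*(⅙) = ⅚ ≈ 0.83333)
F = -⅙ ≈ -0.16667
B = 2 (B = -((-4 - 1*3) - 5)/6 = -((-4 - 3) - 5)/6 = -(-7 - 5)/6 = -⅙*(-12) = 2)
U = 5974 (U = 103*58 = 5974)
B*U = 2*5974 = 11948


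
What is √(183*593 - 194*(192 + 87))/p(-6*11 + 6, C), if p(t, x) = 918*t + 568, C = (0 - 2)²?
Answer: -√54393/54512 ≈ -0.0042784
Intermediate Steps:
C = 4 (C = (-2)² = 4)
p(t, x) = 568 + 918*t
√(183*593 - 194*(192 + 87))/p(-6*11 + 6, C) = √(183*593 - 194*(192 + 87))/(568 + 918*(-6*11 + 6)) = √(108519 - 194*279)/(568 + 918*(-66 + 6)) = √(108519 - 54126)/(568 + 918*(-60)) = √54393/(568 - 55080) = √54393/(-54512) = √54393*(-1/54512) = -√54393/54512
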